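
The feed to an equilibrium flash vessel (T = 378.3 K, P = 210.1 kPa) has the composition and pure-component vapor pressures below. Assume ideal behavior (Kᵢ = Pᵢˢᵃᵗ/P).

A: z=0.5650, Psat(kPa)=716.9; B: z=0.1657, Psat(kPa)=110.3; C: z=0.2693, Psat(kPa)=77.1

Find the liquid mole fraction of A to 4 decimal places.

x_A = 0.1941

Raoult's law: Kᵢ = Pᵢˢᵃᵗ/P = Pᵢˢᵃᵗ/210.1.
  K_A = 716.9/210.1 = 3.412185, K_B = 110.3/210.1 = 0.524988, K_C = 77.1/210.1 = 0.366968
Let β = V/F and solve Σ zᵢ(Kᵢ−1)/(1+β(Kᵢ−1)) = 0.
Feasibility: ΣzᵢKᵢ = 2.1137, Σzᵢ/Kᵢ = 1.2151 — both > 1, two phases present.
Newton–Raphson from β = 0.37:
  β = 0.3700: g = 0.40204, g' = -1.1570 → β = 0.7175
  β = 0.7175: g = 0.06735, g' = -0.8892 → β = 0.7932
  β = 0.7932: g = -0.00092, g' = -0.9190 → β = 0.7922
Converged at β = 0.7922.
Compositions from xᵢ = zᵢ/(1+β(Kᵢ−1)), yᵢ = Kᵢxᵢ:
  A: x = 0.1941, y = 0.6623
  B: x = 0.2657, y = 0.1395
  C: x = 0.5402, y = 0.1982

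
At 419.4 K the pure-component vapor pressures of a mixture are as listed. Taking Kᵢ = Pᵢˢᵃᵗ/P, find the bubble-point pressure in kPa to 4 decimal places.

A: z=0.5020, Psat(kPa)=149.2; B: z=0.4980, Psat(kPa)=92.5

Pbub = 120.9634 kPa

At the bubble point ψ → 0, so ΣzᵢKᵢ = 1 with Kᵢ = Pᵢˢᵃᵗ/P ⇒ P = ΣzᵢPᵢˢᵃᵗ.
P = 0.5020·149.2 + 0.4980·92.5 = 120.9634 kPa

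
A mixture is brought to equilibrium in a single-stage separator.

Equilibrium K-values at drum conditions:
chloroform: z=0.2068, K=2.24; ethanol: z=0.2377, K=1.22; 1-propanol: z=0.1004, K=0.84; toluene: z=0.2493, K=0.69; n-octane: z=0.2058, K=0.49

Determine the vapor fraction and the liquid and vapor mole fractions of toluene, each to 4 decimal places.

ψ = 0.3353, x_toluene = 0.2782, y_toluene = 0.1920

Newton iteration, ψ⁰ = 0.5:
  ψ = 0.5000: g = -0.04440, g' = -0.2635 → ψ = 0.3315
  ψ = 0.3315: g = 0.00105, g' = -0.2798 → ψ = 0.3353
Converged at ψ = 0.3353.
Compositions from xᵢ = zᵢ/(1+ψ(Kᵢ−1)), yᵢ = Kᵢxᵢ:
  chloroform: x = 0.1461, y = 0.3272
  ethanol: x = 0.2214, y = 0.2701
  1-propanol: x = 0.1061, y = 0.0891
  toluene: x = 0.2782, y = 0.1920
  n-octane: x = 0.2482, y = 0.1216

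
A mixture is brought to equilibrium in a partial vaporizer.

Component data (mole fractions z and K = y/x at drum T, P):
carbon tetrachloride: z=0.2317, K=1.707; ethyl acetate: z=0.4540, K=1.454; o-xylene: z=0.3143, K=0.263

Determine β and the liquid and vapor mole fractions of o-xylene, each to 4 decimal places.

Material balance + equilibrium reduce to Σ zᵢ(Kᵢ−1)/(1+β(Kᵢ−1)) = 0.
Check two-phase: ΣzᵢKᵢ = 1.1383 > 1 and Σzᵢ/Kᵢ = 1.6430 > 1, so g(0) = 0.1383 > 0 and g(1) = -0.6430 < 0.
Newton iteration, β⁰ = 0.5:
  β = 0.5000: g = -0.07780, g' = -0.5535 → β = 0.3594
  β = 0.3594: g = -0.00730, g' = -0.4587 → β = 0.3435
  β = 0.3435: g = -0.00006, g' = -0.4511 → β = 0.3434
Converged at β = 0.3434.
Compositions from xᵢ = zᵢ/(1+β(Kᵢ−1)), yᵢ = Kᵢxᵢ:
  carbon tetrachloride: x = 0.1864, y = 0.3182
  ethyl acetate: x = 0.3928, y = 0.5711
  o-xylene: x = 0.4208, y = 0.1107

β = 0.3434, x_o-xylene = 0.4208, y_o-xylene = 0.1107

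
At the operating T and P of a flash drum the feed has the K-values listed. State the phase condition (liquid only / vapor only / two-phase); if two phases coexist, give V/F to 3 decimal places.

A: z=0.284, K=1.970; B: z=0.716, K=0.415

ΣzᵢKᵢ = 0.857; Σzᵢ/Kᵢ = 1.869.
Since ΣzᵢKᵢ < 1 the mixture is below its bubble point — single liquid phase.

liquid only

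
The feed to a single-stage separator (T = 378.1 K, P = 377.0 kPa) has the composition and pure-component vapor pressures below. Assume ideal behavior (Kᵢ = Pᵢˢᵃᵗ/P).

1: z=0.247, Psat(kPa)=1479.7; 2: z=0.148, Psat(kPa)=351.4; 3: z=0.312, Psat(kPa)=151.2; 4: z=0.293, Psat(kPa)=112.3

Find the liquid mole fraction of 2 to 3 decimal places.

x_2 = 0.150

Raoult's law: Kᵢ = Pᵢˢᵃᵗ/P = Pᵢˢᵃᵗ/377.0.
  K_1 = 1479.7/377.0 = 3.92493, K_2 = 351.4/377.0 = 0.93210, K_3 = 151.2/377.0 = 0.40106, K_4 = 112.3/377.0 = 0.29788
Rachford–Rice: g(ψ) = Σ zᵢ(Kᵢ−1)/(1+ψ(Kᵢ−1)) = 0.
Feasibility: ΣzᵢKᵢ = 1.320, Σzᵢ/Kᵢ = 1.983 — both > 1, two phases present.
Newton–Raphson from ψ = 0.5:
  ψ = 0.500: g = -0.3008, g' = -0.920 → ψ = 0.173
  ψ = 0.173: g = 0.0267, g' = -1.258 → ψ = 0.194
  ψ = 0.194: g = 0.0007, g' = -1.197 → ψ = 0.195
Converged at ψ = 0.195.
Compositions from xᵢ = zᵢ/(1+ψ(Kᵢ−1)), yᵢ = Kᵢxᵢ:
  1: x = 0.157, y = 0.617
  2: x = 0.150, y = 0.140
  3: x = 0.353, y = 0.142
  4: x = 0.339, y = 0.101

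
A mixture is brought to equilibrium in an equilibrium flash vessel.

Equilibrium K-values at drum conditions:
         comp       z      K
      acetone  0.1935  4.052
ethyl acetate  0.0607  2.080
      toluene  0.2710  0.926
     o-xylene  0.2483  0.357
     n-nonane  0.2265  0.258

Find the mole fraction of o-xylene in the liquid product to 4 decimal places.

x_o-xylene = 0.2890

Material balance + equilibrium reduce to Σ zᵢ(Kᵢ−1)/(1+V/F(Kᵢ−1)) = 0.
Check two-phase: ΣzᵢKᵢ = 1.3083 > 1 and Σzᵢ/Kᵢ = 1.9430 > 1, so g(0) = 0.3083 > 0 and g(1) = -0.9430 < 0.
Newton iteration, V/F⁰ = 0.5:
  V/F = 0.5000: g = -0.24696, g' = -0.8521 → V/F = 0.2102
  V/F = 0.2102: g = 0.00911, g' = -1.0298 → V/F = 0.2190
  V/F = 0.2190: g = 0.00008, g' = -1.0122 → V/F = 0.2191
Converged at V/F = 0.2191.
Compositions from xᵢ = zᵢ/(1+V/F(Kᵢ−1)), yᵢ = Kᵢxᵢ:
  acetone: x = 0.1160, y = 0.4699
  ethyl acetate: x = 0.0491, y = 0.1021
  toluene: x = 0.2755, y = 0.2551
  o-xylene: x = 0.2890, y = 0.1032
  n-nonane: x = 0.2705, y = 0.0698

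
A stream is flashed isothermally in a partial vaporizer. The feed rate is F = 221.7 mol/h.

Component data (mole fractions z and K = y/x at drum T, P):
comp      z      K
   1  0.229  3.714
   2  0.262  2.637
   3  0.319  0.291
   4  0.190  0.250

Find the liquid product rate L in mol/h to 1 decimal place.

Let ψ = V/F and solve Σ zᵢ(Kᵢ−1)/(1+ψ(Kᵢ−1)) = 0.
Check two-phase: ΣzᵢKᵢ = 1.682 > 1 and Σzᵢ/Kᵢ = 2.017 > 1, so g(0) = 0.682 > 0 and g(1) = -1.017 < 0.
Newton iteration, ψ⁰ = 0.5:
  ψ = 0.500: g = -0.0788, g' = -1.174 → ψ = 0.433
  ψ = 0.433: g = -0.0005, g' = -1.165 → ψ = 0.432
Converged at ψ = 0.432.
Then V = ψ·F = 0.4324·221.7 = 95.9 mol/h and L = F − V = 125.8 mol/h.

L = 125.8 mol/h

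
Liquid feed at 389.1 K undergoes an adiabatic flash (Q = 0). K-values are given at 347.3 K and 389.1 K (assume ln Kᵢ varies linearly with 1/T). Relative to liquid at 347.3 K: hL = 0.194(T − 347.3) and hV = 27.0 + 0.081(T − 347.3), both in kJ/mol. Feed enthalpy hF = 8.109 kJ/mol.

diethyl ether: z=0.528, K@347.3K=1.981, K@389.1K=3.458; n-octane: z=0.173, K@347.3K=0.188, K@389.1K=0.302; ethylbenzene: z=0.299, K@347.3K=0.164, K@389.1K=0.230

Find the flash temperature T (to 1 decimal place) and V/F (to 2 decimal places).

T = 354.5 K, V/F = 0.26

Adiabatic flash: solve Rachford–Rice at each trial T, then check hF = ψ·hV(T) + (1−ψ)·hL(T).
  T = 347.3 K: K = (1.981, 0.188, 0.164), RR gives ψ = 0.157, H_out = 4.243 kJ/mol
  T = 389.1 K: K = (3.458, 0.302, 0.230), RR gives ψ = 0.517, H_out = 19.628 kJ/mol
  T = 368.2 K: K = (2.659, 0.242, 0.196), RR gives ψ = 0.386, H_out = 13.564 kJ/mol
  T = 357.8 K: K = (2.307, 0.214, 0.180), RR gives ψ = 0.292, H_out = 9.586 kJ/mol
  T = 352.6 K: K = (2.142, 0.201, 0.172), RR gives ψ = 0.232, H_out = 7.164 kJ/mol
  T = 355.2 K: K = (2.223, 0.207, 0.176), RR gives ψ = 0.264, H_out = 8.421 kJ/mol
  T = 353.9 K: K = (2.182, 0.204, 0.174), RR gives ψ = 0.249, H_out = 7.805 kJ/mol
Linear interpolation between T = 353.9 (H_out = 7.805) and T = 355.2 (H_out = 8.421) on hF = 8.109 gives T ≈ 354.5 K, at which ψ = 0.26.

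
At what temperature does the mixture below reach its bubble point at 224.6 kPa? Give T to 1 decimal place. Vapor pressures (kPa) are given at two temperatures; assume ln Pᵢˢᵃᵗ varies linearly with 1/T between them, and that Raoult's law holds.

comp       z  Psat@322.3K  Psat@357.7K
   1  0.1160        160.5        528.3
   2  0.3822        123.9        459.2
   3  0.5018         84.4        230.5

Bubble-point temperature: ΣzᵢPᵢˢᵃᵗ(T) = P. Interpolate ln Pᵢˢᵃᵗ = aᵢ + bᵢ/T.
  T = 322.3 K: ΣzᵢPᵢˢᵃᵗ = 108.32 kPa
  T = 357.7 K: ΣzᵢPᵢˢᵃᵗ = 352.45 kPa
  T = 340.0 K: ΣzᵢPᵢˢᵃᵗ = 201.01 kPa
  T = 348.9 K: ΣzᵢPᵢˢᵃᵗ = 268.36 kPa
  T = 344.4 K: ΣzᵢPᵢˢᵃᵗ = 232.28 kPa
  T = 342.2 K: ΣzᵢPᵢˢᵃᵗ = 216.18 kPa
Interpolating between 342.2 K and 344.4 K gives T ≈ 343.4 K.

T = 343.4 K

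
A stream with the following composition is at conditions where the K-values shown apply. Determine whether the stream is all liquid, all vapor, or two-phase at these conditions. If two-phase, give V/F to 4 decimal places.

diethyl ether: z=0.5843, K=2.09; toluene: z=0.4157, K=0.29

ΣzᵢKᵢ = 1.3417; Σzᵢ/Kᵢ = 1.7130.
Both exceed 1, so a two-phase solution exists.
Material balance + equilibrium reduce to Σ zᵢ(Kᵢ−1)/(1+ψ(Kᵢ−1)) = 0.
Binary case is linear: z₁(K₁−1)(1+ψ(K₂−1)) + z₂(K₂−1)(1+ψ(K₁−1)) = 0
⇒ ψ = [z₁(K₁−1)+z₂(K₂−1)] / [−(K₁−1)(K₂−1)] = 0.34174/0.77390 = 0.4416

two-phase, V/F = 0.4416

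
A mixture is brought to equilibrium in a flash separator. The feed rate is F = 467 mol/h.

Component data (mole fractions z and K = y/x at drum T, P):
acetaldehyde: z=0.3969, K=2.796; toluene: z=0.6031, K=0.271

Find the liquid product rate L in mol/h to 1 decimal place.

Iterate (Newton) starting at V/F = 0.58:
  V/F = 0.5800: g = -0.41260, g' = -1.2692 → V/F = 0.2549
  V/F = 0.2549: g = -0.05105, g' = -1.0859 → V/F = 0.2079
  V/F = 0.2079: g = 0.00082, g' = -1.1240 → V/F = 0.2086
Converged at V/F = 0.2086.
Then V = V/F·F = 0.2086·467 = 97.4 mol/h and L = F − V = 369.6 mol/h.

L = 369.6 mol/h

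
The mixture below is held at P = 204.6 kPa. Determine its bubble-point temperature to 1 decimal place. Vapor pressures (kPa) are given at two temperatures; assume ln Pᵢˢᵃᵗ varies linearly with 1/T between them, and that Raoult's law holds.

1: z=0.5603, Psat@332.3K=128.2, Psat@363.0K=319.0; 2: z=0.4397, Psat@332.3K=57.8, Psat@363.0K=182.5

T = 355.1 K

Bubble-point temperature: ΣzᵢPᵢˢᵃᵗ(T) = P. Interpolate ln Pᵢˢᵃᵗ = aᵢ + bᵢ/T.
  T = 332.3 K: ΣzᵢPᵢˢᵃᵗ = 97.25 kPa
  T = 363.0 K: ΣzᵢPᵢˢᵃᵗ = 258.98 kPa
  T = 347.6 K: ΣzᵢPᵢˢᵃᵗ = 161.67 kPa
  T = 355.3 K: ΣzᵢPᵢˢᵃᵗ = 205.60 kPa
  T = 351.5 K: ΣzᵢPᵢˢᵃᵗ = 182.83 kPa
  T = 353.4 K: ΣzᵢPᵢˢᵃᵗ = 193.94 kPa
Interpolating between 353.4 K and 355.3 K gives T ≈ 355.1 K.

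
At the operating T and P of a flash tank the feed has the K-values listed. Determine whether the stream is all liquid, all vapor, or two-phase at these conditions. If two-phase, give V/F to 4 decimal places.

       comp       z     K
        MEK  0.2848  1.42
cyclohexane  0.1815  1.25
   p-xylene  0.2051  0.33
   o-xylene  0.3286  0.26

all liquid

ΣzᵢKᵢ = 0.7844; Σzᵢ/Kᵢ = 2.2311.
Since ΣzᵢKᵢ < 1 the mixture is below its bubble point — single liquid phase.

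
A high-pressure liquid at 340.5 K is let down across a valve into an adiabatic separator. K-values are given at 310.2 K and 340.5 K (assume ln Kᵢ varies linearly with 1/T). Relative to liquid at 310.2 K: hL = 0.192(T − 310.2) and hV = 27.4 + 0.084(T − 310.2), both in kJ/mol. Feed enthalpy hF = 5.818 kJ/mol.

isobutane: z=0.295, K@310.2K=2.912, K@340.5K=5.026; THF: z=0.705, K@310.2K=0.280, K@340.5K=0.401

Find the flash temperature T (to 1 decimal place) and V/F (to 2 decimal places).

T = 319.9 K, V/F = 0.15

Adiabatic flash: solve Rachford–Rice at each trial T, then check hF = ψ·hV(T) + (1−ψ)·hL(T).
  T = 310.2 K: K = (2.912, 0.280), RR gives ψ = 0.041, H_out = 1.123 kJ/mol
  T = 340.5 K: K = (5.026, 0.401), RR gives ψ = 0.317, H_out = 13.475 kJ/mol
  T = 325.4 K: K = (3.878, 0.338), RR gives ψ = 0.201, H_out = 8.089 kJ/mol
  T = 317.8 K: K = (3.372, 0.308), RR gives ψ = 0.129, H_out = 4.896 kJ/mol
  T = 321.6 K: K = (3.619, 0.323), RR gives ψ = 0.167, H_out = 6.549 kJ/mol
  T = 319.7 K: K = (3.494, 0.316), RR gives ψ = 0.148, H_out = 5.739 kJ/mol
Linear interpolation between T = 319.7 (H_out = 5.739) and T = 321.6 (H_out = 6.549) on hF = 5.818 gives T ≈ 319.9 K, at which ψ = 0.15.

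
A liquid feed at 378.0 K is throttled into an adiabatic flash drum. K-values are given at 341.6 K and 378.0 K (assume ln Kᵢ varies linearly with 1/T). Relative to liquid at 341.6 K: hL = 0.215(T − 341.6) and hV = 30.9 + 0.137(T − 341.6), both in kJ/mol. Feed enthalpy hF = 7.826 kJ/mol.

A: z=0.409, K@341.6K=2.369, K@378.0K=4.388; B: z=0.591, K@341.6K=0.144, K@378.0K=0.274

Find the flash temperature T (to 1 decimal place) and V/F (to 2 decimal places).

Adiabatic flash: solve Rachford–Rice at each trial T, then check hF = ψ·hV(T) + (1−ψ)·hL(T).
  T = 341.6 K: K = (2.369, 0.144), RR gives ψ = 0.046, H_out = 1.425 kJ/mol
  T = 378.0 K: K = (4.388, 0.274), RR gives ψ = 0.389, H_out = 18.739 kJ/mol
  T = 359.8 K: K = (3.275, 0.202), RR gives ψ = 0.253, H_out = 11.362 kJ/mol
  T = 350.7 K: K = (2.797, 0.171), RR gives ψ = 0.165, H_out = 6.927 kJ/mol
  T = 355.2 K: K = (3.027, 0.186), RR gives ψ = 0.211, H_out = 9.216 kJ/mol
  T = 352.9 K: K = (2.908, 0.178), RR gives ψ = 0.188, H_out = 8.073 kJ/mol
Linear interpolation between T = 350.7 (H_out = 6.927) and T = 352.9 (H_out = 8.073) on hF = 7.826 gives T ≈ 352.4 K, at which ψ = 0.18.

T = 352.4 K, V/F = 0.18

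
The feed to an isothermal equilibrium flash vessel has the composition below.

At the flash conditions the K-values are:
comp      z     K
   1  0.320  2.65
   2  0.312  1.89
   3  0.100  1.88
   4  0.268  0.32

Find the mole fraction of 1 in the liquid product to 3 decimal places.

x_1 = 0.134

Material balance + equilibrium reduce to Σ zᵢ(Kᵢ−1)/(1+V/F(Kᵢ−1)) = 0.
Check two-phase: ΣzᵢKᵢ = 1.711 > 1 and Σzᵢ/Kᵢ = 1.177 > 1, so g(0) = 0.711 > 0 and g(1) = -0.177 < 0.
Iterate (Newton) starting at V/F = 0.5:
  V/F = 0.500: g = 0.2665, g' = -0.702 → V/F = 0.880
  V/F = 0.880: g = -0.0328, g' = -1.015 → V/F = 0.847
  V/F = 0.847: g = -0.0011, g' = -0.947 → V/F = 0.846
Converged at V/F = 0.846.
Compositions from xᵢ = zᵢ/(1+V/F(Kᵢ−1)), yᵢ = Kᵢxᵢ:
  1: x = 0.134, y = 0.354
  2: x = 0.178, y = 0.336
  3: x = 0.057, y = 0.108
  4: x = 0.631, y = 0.202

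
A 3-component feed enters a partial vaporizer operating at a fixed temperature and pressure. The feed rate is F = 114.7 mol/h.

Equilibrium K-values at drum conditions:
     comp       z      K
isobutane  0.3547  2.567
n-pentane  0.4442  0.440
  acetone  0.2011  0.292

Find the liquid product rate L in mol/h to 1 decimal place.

L = 94.9 mol/h

Material balance + equilibrium reduce to Σ zᵢ(Kᵢ−1)/(1+ψ(Kᵢ−1)) = 0.
g(0) = ΣzᵢKᵢ − 1 = 0.1647 and g(1) = 1 − Σzᵢ/Kᵢ = -0.8364, so a root lies in (0, 1).
Iterate (Newton) starting at ψ = 0.55:
  ψ = 0.5500: g = -0.29412, g' = -0.8125 → ψ = 0.1880
  ψ = 0.1880: g = -0.01294, g' = -0.8278 → ψ = 0.1724
  ψ = 0.1724: g = 0.00010, g' = -0.8413 → ψ = 0.1725
Converged at ψ = 0.1725.
Then V = ψ·F = 0.1725·114.7 = 19.8 mol/h and L = F − V = 94.9 mol/h.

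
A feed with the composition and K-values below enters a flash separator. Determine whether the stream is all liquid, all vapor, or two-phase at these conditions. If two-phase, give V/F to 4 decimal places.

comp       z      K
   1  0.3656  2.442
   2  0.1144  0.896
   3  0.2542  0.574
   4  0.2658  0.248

two-phase, V/F = 0.2614

ΣzᵢKᵢ = 1.2071; Σzᵢ/Kᵢ = 1.7920.
Both exceed 1, so a two-phase solution exists.
Let ψ = V/F and solve Σ zᵢ(Kᵢ−1)/(1+ψ(Kᵢ−1)) = 0.
Newton–Raphson from ψ = 0.5:
  ψ = 0.5000: g = -0.16414, g' = -0.7186 → ψ = 0.2716
  ψ = 0.2716: g = -0.00704, g' = -0.6902 → ψ = 0.2614
Converged at ψ = 0.2614.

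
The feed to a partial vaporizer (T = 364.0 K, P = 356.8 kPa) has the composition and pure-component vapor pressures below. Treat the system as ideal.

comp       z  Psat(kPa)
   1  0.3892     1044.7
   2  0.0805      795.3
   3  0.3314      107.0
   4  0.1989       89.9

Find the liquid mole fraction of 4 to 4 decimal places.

Raoult's law: Kᵢ = Pᵢˢᵃᵗ/P = Pᵢˢᵃᵗ/356.8.
  K_1 = 1044.7/356.8 = 2.927971, K_2 = 795.3/356.8 = 2.228980, K_3 = 107.0/356.8 = 0.299888, K_4 = 89.9/356.8 = 0.251962
Material balance + equilibrium reduce to Σ zᵢ(Kᵢ−1)/(1+V/F(Kᵢ−1)) = 0.
Check two-phase: ΣzᵢKᵢ = 1.4685 > 1 and Σzᵢ/Kᵢ = 2.0635 > 1, so g(0) = 0.4685 > 0 and g(1) = -1.0635 < 0.
Iterate (Newton) starting at V/F = 0.5:
  V/F = 0.5000: g = -0.15132, g' = -1.0903 → V/F = 0.3612
  V/F = 0.3612: g = -0.00357, g' = -1.0610 → V/F = 0.3578
Converged at V/F = 0.3578.
Compositions from xᵢ = zᵢ/(1+V/F(Kᵢ−1)), yᵢ = Kᵢxᵢ:
  1: x = 0.2303, y = 0.6743
  2: x = 0.0559, y = 0.1246
  3: x = 0.4422, y = 0.1326
  4: x = 0.2716, y = 0.0684

x_4 = 0.2716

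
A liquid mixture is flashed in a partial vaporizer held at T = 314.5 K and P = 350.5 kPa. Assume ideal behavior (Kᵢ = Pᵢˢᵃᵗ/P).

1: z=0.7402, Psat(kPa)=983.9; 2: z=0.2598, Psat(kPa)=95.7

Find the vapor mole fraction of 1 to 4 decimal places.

Raoult's law: Kᵢ = Pᵢˢᵃᵗ/P = Pᵢˢᵃᵗ/350.5.
  K_1 = 983.9/350.5 = 2.807133, K_2 = 95.7/350.5 = 0.273039
Binary case is linear: z₁(K₁−1)(1+V/F(K₂−1)) + z₂(K₂−1)(1+V/F(K₁−1)) = 0
⇒ V/F = [z₁(K₁−1)+z₂(K₂−1)] / [−(K₁−1)(K₂−1)] = 1.14878/1.31372 = 0.8744
Compositions from xᵢ = zᵢ/(1+V/F(Kᵢ−1)), yᵢ = Kᵢxᵢ:
  1: x = 0.2869, y = 0.8053
  2: x = 0.7131, y = 0.1947

y_1 = 0.8053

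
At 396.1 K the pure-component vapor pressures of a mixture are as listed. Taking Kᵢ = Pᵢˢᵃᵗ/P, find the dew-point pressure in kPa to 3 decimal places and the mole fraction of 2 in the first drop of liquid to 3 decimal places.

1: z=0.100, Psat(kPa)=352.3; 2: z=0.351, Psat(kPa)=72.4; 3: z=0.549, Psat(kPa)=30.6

At the dew point ψ → 1, so Σzᵢ/Kᵢ = 1 with Kᵢ = Pᵢˢᵃᵗ/P ⇒ 1/P = Σzᵢ/Pᵢˢᵃᵗ.
1/P = 0.100/352.3 + 0.351/72.4 + 0.549/30.6 = 0.023073 ⇒ P = 43.341 kPa
xᵢ = zᵢP/Pᵢˢᵃᵗ ⇒ x_2 = 0.351·43.341/72.4 = 0.210

Pdew = 43.341 kPa, x_2 = 0.210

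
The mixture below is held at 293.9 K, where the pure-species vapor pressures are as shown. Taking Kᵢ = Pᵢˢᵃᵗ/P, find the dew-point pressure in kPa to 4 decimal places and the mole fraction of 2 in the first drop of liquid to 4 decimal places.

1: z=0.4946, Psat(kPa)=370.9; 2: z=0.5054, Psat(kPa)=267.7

At the dew point ψ → 1, so Σzᵢ/Kᵢ = 1 with Kᵢ = Pᵢˢᵃᵗ/P ⇒ 1/P = Σzᵢ/Pᵢˢᵃᵗ.
1/P = 0.4946/370.9 + 0.5054/267.7 = 0.0032214 ⇒ P = 310.4195 kPa
xᵢ = zᵢP/Pᵢˢᵃᵗ ⇒ x_2 = 0.5054·310.4195/267.7 = 0.5861

Pdew = 310.4195 kPa, x_2 = 0.5861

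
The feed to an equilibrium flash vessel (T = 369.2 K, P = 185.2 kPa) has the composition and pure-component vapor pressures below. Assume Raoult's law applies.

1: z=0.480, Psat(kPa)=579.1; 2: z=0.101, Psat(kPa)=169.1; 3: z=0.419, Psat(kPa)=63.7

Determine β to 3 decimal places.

Raoult's law: Kᵢ = Pᵢˢᵃᵗ/P = Pᵢˢᵃᵗ/185.2.
  K_1 = 579.1/185.2 = 3.12689, K_2 = 169.1/185.2 = 0.91307, K_3 = 63.7/185.2 = 0.34395
Material balance + equilibrium reduce to Σ zᵢ(Kᵢ−1)/(1+β(Kᵢ−1)) = 0.
Check two-phase: ΣzᵢKᵢ = 1.737 > 1 and Σzᵢ/Kᵢ = 1.482 > 1, so g(0) = 0.737 > 0 and g(1) = -0.482 < 0.
Newton iteration, β⁰ = 0.5:
  β = 0.500: g = 0.0765, g' = -0.910 → β = 0.584
  β = 0.584: g = 0.0004, g' = -0.907 → β = 0.585
Converged at β = 0.585.

β = 0.585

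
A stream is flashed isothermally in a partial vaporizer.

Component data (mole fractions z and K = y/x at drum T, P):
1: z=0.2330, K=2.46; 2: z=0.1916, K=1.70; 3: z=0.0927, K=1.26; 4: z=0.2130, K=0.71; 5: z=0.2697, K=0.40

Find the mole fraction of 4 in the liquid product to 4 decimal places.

Material balance + equilibrium reduce to Σ zᵢ(Kᵢ−1)/(1+β(Kᵢ−1)) = 0.
Check two-phase: ΣzᵢKᵢ = 1.2748 > 1 and Σzᵢ/Kᵢ = 1.2552 > 1, so g(0) = 0.2748 > 0 and g(1) = -0.2552 < 0.
Newton iteration, β⁰ = 0.5:
  β = 0.5000: g = 0.01390, g' = -0.4450 → β = 0.5312
Converged at β = 0.5312.
Compositions from xᵢ = zᵢ/(1+β(Kᵢ−1)), yᵢ = Kᵢxᵢ:
  1: x = 0.1312, y = 0.3228
  2: x = 0.1397, y = 0.2374
  3: x = 0.0815, y = 0.1026
  4: x = 0.2518, y = 0.1788
  5: x = 0.3959, y = 0.1583

x_4 = 0.2518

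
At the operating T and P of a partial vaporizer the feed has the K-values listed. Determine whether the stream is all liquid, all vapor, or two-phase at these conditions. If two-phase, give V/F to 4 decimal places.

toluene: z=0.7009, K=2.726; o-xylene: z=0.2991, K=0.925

ΣzᵢKᵢ = 2.1873; Σzᵢ/Kᵢ = 0.5805.
Since Σzᵢ/Kᵢ < 1 the mixture is above its dew point — single vapor phase.

all vapor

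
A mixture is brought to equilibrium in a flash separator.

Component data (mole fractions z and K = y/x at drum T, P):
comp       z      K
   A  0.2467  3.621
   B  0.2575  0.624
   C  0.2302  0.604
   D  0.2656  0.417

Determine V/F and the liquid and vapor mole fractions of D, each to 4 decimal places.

V/F = 0.2516, x_D = 0.3113, y_D = 0.1298

Iterate (Newton) starting at V/F = 0.5:
  V/F = 0.5000: g = -0.17160, g' = -0.6086 → V/F = 0.2181
  V/F = 0.2181: g = 0.02881, g' = -0.8911 → V/F = 0.2504
  V/F = 0.2504: g = 0.00101, g' = -0.8304 → V/F = 0.2516
Converged at V/F = 0.2516.
Compositions from xᵢ = zᵢ/(1+V/F(Kᵢ−1)), yᵢ = Kᵢxᵢ:
  A: x = 0.1487, y = 0.5383
  B: x = 0.2844, y = 0.1775
  C: x = 0.2557, y = 0.1544
  D: x = 0.3113, y = 0.1298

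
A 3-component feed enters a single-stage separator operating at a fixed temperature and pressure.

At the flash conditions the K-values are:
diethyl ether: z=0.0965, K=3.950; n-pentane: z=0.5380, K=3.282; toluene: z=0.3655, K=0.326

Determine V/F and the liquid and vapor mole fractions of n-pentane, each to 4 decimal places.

V/F = 0.7872, x_n-pentane = 0.1924, y_n-pentane = 0.6315

Material balance + equilibrium reduce to Σ zᵢ(Kᵢ−1)/(1+V/F(Kᵢ−1)) = 0.
Check two-phase: ΣzᵢKᵢ = 2.2660 > 1 and Σzᵢ/Kᵢ = 1.3095 > 1, so g(0) = 1.2660 > 0 and g(1) = -0.3095 < 0.
Newton iteration, V/F⁰ = 0.49:
  V/F = 0.4900: g = 0.32819, g' = -1.1350 → V/F = 0.7791
  V/F = 0.7791: g = 0.00946, g' = -1.1766 → V/F = 0.7872
Converged at V/F = 0.7872.
Compositions from xᵢ = zᵢ/(1+V/F(Kᵢ−1)), yᵢ = Kᵢxᵢ:
  diethyl ether: x = 0.0290, y = 0.1147
  n-pentane: x = 0.1924, y = 0.6315
  toluene: x = 0.7786, y = 0.2538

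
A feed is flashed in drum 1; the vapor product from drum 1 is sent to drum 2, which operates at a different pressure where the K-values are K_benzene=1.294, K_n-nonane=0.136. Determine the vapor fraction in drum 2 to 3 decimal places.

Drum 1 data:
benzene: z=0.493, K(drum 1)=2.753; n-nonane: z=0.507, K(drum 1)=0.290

Drum 1:
Let ψ₁ = V/F and solve Σ zᵢ(Kᵢ−1)/(1+ψ₁(Kᵢ−1)) = 0.
g(0) = ΣzᵢKᵢ − 1 = 0.504 and g(1) = 1 − Σzᵢ/Kᵢ = -0.927, so a root lies in (0, 1).
Binary case is linear: z₁(K₁−1)(1+ψ₁(K₂−1)) + z₂(K₂−1)(1+ψ₁(K₁−1)) = 0
⇒ ψ₁ = [z₁(K₁−1)+z₂(K₂−1)] / [−(K₁−1)(K₂−1)] = 0.5043/1.2446 = 0.405
Drum-1 compositions:
  benzene: x = 0.288, y = 0.794
  n-nonane: x = 0.712, y = 0.206
Drum-2 feed = drum-1 vapor: z₂ = (0.7936, 0.2064).
Drum 2:
Material balance + equilibrium reduce to Σ zᵢ(Kᵢ−1)/(1+ψ₂(Kᵢ−1)) = 0.
g(0) = ΣzᵢKᵢ − 1 = 0.055 and g(1) = 1 − Σzᵢ/Kᵢ = -1.131, so a root lies in (0, 1).
Binary case is linear: z₁(K₁−1)(1+ψ₂(K₂−1)) + z₂(K₂−1)(1+ψ₂(K₁−1)) = 0
⇒ ψ₂ = [z₁(K₁−1)+z₂(K₂−1)] / [−(K₁−1)(K₂−1)] = 0.0550/0.2540 = 0.216
  benzene: x = 0.746, y = 0.965
  n-nonane: x = 0.254, y = 0.035

V/F (drum 2) = 0.216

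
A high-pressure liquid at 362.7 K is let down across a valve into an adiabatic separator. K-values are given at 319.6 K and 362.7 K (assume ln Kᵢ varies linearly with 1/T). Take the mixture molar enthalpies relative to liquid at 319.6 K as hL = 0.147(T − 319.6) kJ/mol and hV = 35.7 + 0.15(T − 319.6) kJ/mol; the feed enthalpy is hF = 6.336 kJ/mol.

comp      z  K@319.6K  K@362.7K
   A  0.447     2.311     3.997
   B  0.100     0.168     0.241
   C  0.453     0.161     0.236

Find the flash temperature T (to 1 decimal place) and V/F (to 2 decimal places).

T = 324.0 K, V/F = 0.16

Adiabatic flash: solve Rachford–Rice at each trial T, then check hF = ψ·hV(T) + (1−ψ)·hL(T).
  T = 319.6 K: K = (2.311, 0.168, 0.161), RR gives ψ = 0.112, H_out = 3.990 kJ/mol
  T = 362.7 K: K = (3.997, 0.241, 0.236), RR gives ψ = 0.401, H_out = 20.712 kJ/mol
  T = 341.1 K: K = (3.090, 0.203, 0.197), RR gives ψ = 0.293, H_out = 13.641 kJ/mol
  T = 330.4 K: K = (2.687, 0.186, 0.179), RR gives ψ = 0.217, H_out = 9.354 kJ/mol
  T = 325.0 K: K = (2.495, 0.177, 0.170), RR gives ψ = 0.169, H_out = 6.842 kJ/mol
  T = 322.3 K: K = (2.402, 0.172, 0.165), RR gives ψ = 0.142, H_out = 5.466 kJ/mol
  T = 323.6 K: K = (2.447, 0.174, 0.168), RR gives ψ = 0.155, H_out = 6.140 kJ/mol
Linear interpolation between T = 323.6 (H_out = 6.140) and T = 325.0 (H_out = 6.842) on hF = 6.336 gives T ≈ 324.0 K, at which ψ = 0.16.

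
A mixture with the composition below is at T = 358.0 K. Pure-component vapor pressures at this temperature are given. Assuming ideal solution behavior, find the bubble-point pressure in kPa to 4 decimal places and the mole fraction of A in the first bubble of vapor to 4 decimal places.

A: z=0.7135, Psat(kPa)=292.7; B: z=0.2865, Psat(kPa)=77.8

Pbub = 231.1311 kPa, y_A = 0.9036

At the bubble point ψ → 0, so ΣzᵢKᵢ = 1 with Kᵢ = Pᵢˢᵃᵗ/P ⇒ P = ΣzᵢPᵢˢᵃᵗ.
P = 0.7135·292.7 + 0.2865·77.8 = 231.1311 kPa
yᵢ = zᵢPᵢˢᵃᵗ/P ⇒ y_A = 0.7135·292.7/231.1311 = 0.9036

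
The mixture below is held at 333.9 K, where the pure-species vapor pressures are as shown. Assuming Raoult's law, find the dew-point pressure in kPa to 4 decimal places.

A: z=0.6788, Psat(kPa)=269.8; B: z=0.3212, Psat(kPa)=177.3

At the dew point ψ → 1, so Σzᵢ/Kᵢ = 1 with Kᵢ = Pᵢˢᵃᵗ/P ⇒ 1/P = Σzᵢ/Pᵢˢᵃᵗ.
1/P = 0.6788/269.8 + 0.3212/177.3 = 0.0043276 ⇒ P = 231.0773 kPa

Pdew = 231.0773 kPa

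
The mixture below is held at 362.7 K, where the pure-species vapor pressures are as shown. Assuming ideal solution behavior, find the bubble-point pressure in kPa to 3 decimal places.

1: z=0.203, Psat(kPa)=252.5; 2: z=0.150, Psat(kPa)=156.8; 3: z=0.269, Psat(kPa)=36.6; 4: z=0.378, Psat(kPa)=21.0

At the bubble point ψ → 0, so ΣzᵢKᵢ = 1 with Kᵢ = Pᵢˢᵃᵗ/P ⇒ P = ΣzᵢPᵢˢᵃᵗ.
P = 0.203·252.5 + 0.150·156.8 + 0.269·36.6 + 0.378·21.0 = 92.561 kPa

Pbub = 92.561 kPa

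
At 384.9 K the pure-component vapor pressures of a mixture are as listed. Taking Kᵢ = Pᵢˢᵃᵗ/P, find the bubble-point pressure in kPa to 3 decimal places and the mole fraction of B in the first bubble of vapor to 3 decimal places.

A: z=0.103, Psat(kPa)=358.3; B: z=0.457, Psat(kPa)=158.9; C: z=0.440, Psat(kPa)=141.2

Pbub = 171.650 kPa, y_B = 0.423

At the bubble point ψ → 0, so ΣzᵢKᵢ = 1 with Kᵢ = Pᵢˢᵃᵗ/P ⇒ P = ΣzᵢPᵢˢᵃᵗ.
P = 0.103·358.3 + 0.457·158.9 + 0.440·141.2 = 171.650 kPa
yᵢ = zᵢPᵢˢᵃᵗ/P ⇒ y_B = 0.457·158.9/171.650 = 0.423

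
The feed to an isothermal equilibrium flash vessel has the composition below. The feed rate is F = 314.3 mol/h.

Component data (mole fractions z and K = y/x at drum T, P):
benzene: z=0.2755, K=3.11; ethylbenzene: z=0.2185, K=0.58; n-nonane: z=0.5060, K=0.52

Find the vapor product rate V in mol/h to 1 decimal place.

V = 79.5 mol/h

Rachford–Rice: g(V/F) = Σ zᵢ(Kᵢ−1)/(1+V/F(Kᵢ−1)) = 0.
Feasibility: ΣzᵢKᵢ = 1.2467, Σzᵢ/Kᵢ = 1.4384 — both > 1, two phases present.
Iterate (Newton) starting at V/F = 0.69:
  V/F = 0.6900: g = -0.25568, g' = -0.5404 → V/F = 0.2169
  V/F = 0.2169: g = 0.02673, g' = -0.7692 → V/F = 0.2516
  V/F = 0.2516: g = 0.00084, g' = -0.7223 → V/F = 0.2528
Converged at V/F = 0.2528.
Then V = V/F·F = 0.2528·314.3 = 79.5 mol/h and L = F − V = 234.8 mol/h.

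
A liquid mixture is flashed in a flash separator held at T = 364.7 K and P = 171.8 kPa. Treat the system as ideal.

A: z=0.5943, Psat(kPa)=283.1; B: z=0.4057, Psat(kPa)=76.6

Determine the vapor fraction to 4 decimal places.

Raoult's law: Kᵢ = Pᵢˢᵃᵗ/P = Pᵢˢᵃᵗ/171.8.
  K_A = 283.1/171.8 = 1.647846, K_B = 76.6/171.8 = 0.445867
Material balance + equilibrium reduce to Σ zᵢ(Kᵢ−1)/(1+ψ(Kᵢ−1)) = 0.
g(0) = ΣzᵢKᵢ − 1 = 0.1602 and g(1) = 1 − Σzᵢ/Kᵢ = -0.2706, so a root lies in (0, 1).
Iterate (Newton) starting at ψ = 0.66:
  ψ = 0.6600: g = -0.08474, g' = -0.4320 → ψ = 0.4639
  ψ = 0.4639: g = -0.00654, g' = -0.3732 → ψ = 0.4463
Converged at ψ = 0.4463.

ψ = 0.4463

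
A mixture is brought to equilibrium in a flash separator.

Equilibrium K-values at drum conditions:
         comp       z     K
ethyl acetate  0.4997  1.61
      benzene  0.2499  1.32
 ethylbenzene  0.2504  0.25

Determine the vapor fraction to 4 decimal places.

Material balance + equilibrium reduce to Σ zᵢ(Kᵢ−1)/(1+ψ(Kᵢ−1)) = 0.
g(0) = ΣzᵢKᵢ − 1 = 0.1970 and g(1) = 1 − Σzᵢ/Kᵢ = -0.5013, so a root lies in (0, 1).
Newton iteration, ψ⁰ = 0.46:
  ψ = 0.4600: g = 0.02102, g' = -0.4611 → ψ = 0.5056
  ψ = 0.5056: g = -0.00070, g' = -0.4930 → ψ = 0.5042
Converged at ψ = 0.5041.

ψ = 0.5041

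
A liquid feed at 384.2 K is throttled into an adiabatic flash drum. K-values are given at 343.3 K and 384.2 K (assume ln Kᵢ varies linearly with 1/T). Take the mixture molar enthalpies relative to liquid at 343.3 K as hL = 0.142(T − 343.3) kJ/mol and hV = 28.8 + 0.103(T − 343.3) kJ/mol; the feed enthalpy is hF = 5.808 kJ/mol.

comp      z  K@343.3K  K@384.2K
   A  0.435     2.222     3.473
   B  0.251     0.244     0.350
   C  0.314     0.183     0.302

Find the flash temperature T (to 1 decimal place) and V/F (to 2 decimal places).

Adiabatic flash: solve Rachford–Rice at each trial T, then check hF = ψ·hV(T) + (1−ψ)·hL(T).
  T = 343.3 K: K = (2.222, 0.244, 0.183), RR gives ψ = 0.088, H_out = 2.543 kJ/mol
  T = 384.2 K: K = (3.473, 0.350, 0.302), RR gives ψ = 0.414, H_out = 17.073 kJ/mol
  T = 363.8 K: K = (2.815, 0.295, 0.239), RR gives ψ = 0.279, H_out = 10.731 kJ/mol
  T = 353.6 K: K = (2.511, 0.269, 0.210), RR gives ψ = 0.195, H_out = 7.014 kJ/mol
  T = 348.5 K: K = (2.366, 0.257, 0.196), RR gives ψ = 0.146, H_out = 4.916 kJ/mol
  T = 351.1 K: K = (2.439, 0.263, 0.203), RR gives ψ = 0.172, H_out = 6.010 kJ/mol
  T = 349.8 K: K = (2.402, 0.260, 0.200), RR gives ψ = 0.159, H_out = 5.469 kJ/mol
Linear interpolation between T = 349.8 (H_out = 5.469) and T = 351.1 (H_out = 6.010) on hF = 5.808 gives T ≈ 350.6 K, at which ψ = 0.17.

T = 350.6 K, V/F = 0.17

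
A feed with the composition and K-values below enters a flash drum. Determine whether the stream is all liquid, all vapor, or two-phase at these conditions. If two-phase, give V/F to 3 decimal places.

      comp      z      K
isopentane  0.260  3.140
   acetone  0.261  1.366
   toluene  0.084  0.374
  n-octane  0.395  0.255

ΣzᵢKᵢ = 1.305; Σzᵢ/Kᵢ = 2.047.
Both exceed 1, so a two-phase solution exists.
Let ψ = V/F and solve Σ zᵢ(Kᵢ−1)/(1+ψ(Kᵢ−1)) = 0.
Newton iteration, ψ⁰ = 0.68:
  ψ = 0.680: g = -0.3849, g' = -1.220 → ψ = 0.365
  ψ = 0.365: g = -0.0753, g' = -0.871 → ψ = 0.278
  ψ = 0.278: g = 0.0006, g' = -0.894 → ψ = 0.279
Converged at ψ = 0.279.

two-phase, V/F = 0.279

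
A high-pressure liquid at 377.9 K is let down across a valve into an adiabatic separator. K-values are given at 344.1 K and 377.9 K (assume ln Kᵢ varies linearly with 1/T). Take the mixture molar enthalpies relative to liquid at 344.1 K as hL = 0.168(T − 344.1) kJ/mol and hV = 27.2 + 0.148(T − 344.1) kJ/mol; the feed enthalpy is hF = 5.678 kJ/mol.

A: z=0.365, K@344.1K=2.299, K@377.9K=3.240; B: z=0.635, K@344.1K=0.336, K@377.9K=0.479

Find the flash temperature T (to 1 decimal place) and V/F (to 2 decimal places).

Adiabatic flash: solve Rachford–Rice at each trial T, then check hF = ψ·hV(T) + (1−ψ)·hL(T).
  T = 344.1 K: K = (2.299, 0.336), RR gives ψ = 0.061, H_out = 1.655 kJ/mol
  T = 377.9 K: K = (3.240, 0.479), RR gives ψ = 0.417, H_out = 16.741 kJ/mol
  T = 361.0 K: K = (2.751, 0.405), RR gives ψ = 0.250, H_out = 9.564 kJ/mol
  T = 352.6 K: K = (2.522, 0.370), RR gives ψ = 0.162, H_out = 5.801 kJ/mol
  T = 348.4 K: K = (2.410, 0.353), RR gives ψ = 0.114, H_out = 3.808 kJ/mol
  T = 350.5 K: K = (2.466, 0.361), RR gives ψ = 0.138, H_out = 4.816 kJ/mol
Linear interpolation between T = 350.5 (H_out = 4.816) and T = 352.6 (H_out = 5.801) on hF = 5.678 gives T ≈ 352.3 K, at which ψ = 0.16.

T = 352.3 K, V/F = 0.16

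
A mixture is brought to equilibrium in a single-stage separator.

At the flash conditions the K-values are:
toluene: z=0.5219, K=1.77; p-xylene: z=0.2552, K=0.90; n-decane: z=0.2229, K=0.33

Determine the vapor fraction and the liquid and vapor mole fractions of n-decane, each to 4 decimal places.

ψ = 0.5953, x_n-decane = 0.3708, y_n-decane = 0.1224

Rachford–Rice: g(ψ) = Σ zᵢ(Kᵢ−1)/(1+ψ(Kᵢ−1)) = 0.
Feasibility: ΣzᵢKᵢ = 1.2270, Σzᵢ/Kᵢ = 1.2539 — both > 1, two phases present.
Newton–Raphson from ψ = 0.39:
  ψ = 0.3900: g = 0.08033, g' = -0.3691 → ψ = 0.6076
  ψ = 0.6076: g = -0.00528, g' = -0.4311 → ψ = 0.5954
  ψ = 0.5954: g = -0.00004, g' = -0.4253 → ψ = 0.5953
Converged at ψ = 0.5953.
Compositions from xᵢ = zᵢ/(1+ψ(Kᵢ−1)), yᵢ = Kᵢxᵢ:
  toluene: x = 0.3579, y = 0.6334
  p-xylene: x = 0.2714, y = 0.2442
  n-decane: x = 0.3708, y = 0.1224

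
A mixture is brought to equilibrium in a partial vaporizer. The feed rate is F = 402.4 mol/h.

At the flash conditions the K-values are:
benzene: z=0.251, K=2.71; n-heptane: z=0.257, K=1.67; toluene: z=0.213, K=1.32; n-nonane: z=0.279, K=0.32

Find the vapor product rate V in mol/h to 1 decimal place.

Newton iteration, V/F⁰ = 0.32:
  V/F = 0.320: g = 0.2385, g' = -0.614 → V/F = 0.709
Converged at V/F = 0.709.
Then V = V/F·F = 0.7089·402.4 = 285.3 mol/h and L = F − V = 117.1 mol/h.

V = 285.3 mol/h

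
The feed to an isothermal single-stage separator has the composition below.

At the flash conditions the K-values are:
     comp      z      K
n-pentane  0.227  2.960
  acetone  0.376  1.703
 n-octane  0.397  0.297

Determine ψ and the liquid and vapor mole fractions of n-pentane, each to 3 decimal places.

Iterate (Newton) starting at ψ = 0.5:
  ψ = 0.500: g = -0.0101, g' = -0.791 → ψ = 0.487
Converged at ψ = 0.487.
Compositions from xᵢ = zᵢ/(1+ψ(Kᵢ−1)), yᵢ = Kᵢxᵢ:
  n-pentane: x = 0.116, y = 0.344
  acetone: x = 0.280, y = 0.477
  n-octane: x = 0.604, y = 0.179

ψ = 0.487, x_n-pentane = 0.116, y_n-pentane = 0.344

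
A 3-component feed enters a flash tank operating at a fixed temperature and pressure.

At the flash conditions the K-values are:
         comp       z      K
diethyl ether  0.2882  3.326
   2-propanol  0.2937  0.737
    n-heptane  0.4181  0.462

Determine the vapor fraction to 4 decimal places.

Let ψ = V/F and solve Σ zᵢ(Kᵢ−1)/(1+ψ(Kᵢ−1)) = 0.
Feasibility: ΣzᵢKᵢ = 1.3682, Σzᵢ/Kᵢ = 1.3901 — both > 1, two phases present.
Newton iteration, ψ⁰ = 0.5:
  ψ = 0.5000: g = -0.08673, g' = -0.5867 → ψ = 0.3522
  ψ = 0.3522: g = 0.00586, g' = -0.6801 → ψ = 0.3608
Converged at ψ = 0.3608.

ψ = 0.3608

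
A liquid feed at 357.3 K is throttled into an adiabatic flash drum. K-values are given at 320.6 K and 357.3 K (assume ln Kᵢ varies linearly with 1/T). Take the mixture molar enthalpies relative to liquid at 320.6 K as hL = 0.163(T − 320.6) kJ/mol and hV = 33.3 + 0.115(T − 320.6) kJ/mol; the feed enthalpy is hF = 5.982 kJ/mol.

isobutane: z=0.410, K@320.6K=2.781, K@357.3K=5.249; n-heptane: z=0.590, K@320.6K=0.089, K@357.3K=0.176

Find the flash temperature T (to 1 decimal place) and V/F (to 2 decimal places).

Adiabatic flash: solve Rachford–Rice at each trial T, then check hF = ψ·hV(T) + (1−ψ)·hL(T).
  T = 320.6 K: K = (2.781, 0.089), RR gives ψ = 0.119, H_out = 3.955 kJ/mol
  T = 357.3 K: K = (5.249, 0.176), RR gives ψ = 0.359, H_out = 17.295 kJ/mol
  T = 339.0 K: K = (3.890, 0.128), RR gives ψ = 0.266, H_out = 11.617 kJ/mol
  T = 329.8 K: K = (3.305, 0.107), RR gives ψ = 0.203, H_out = 8.176 kJ/mol
  T = 325.2 K: K = (3.035, 0.098), RR gives ψ = 0.165, H_out = 6.192 kJ/mol
  T = 322.9 K: K = (2.906, 0.093), RR gives ψ = 0.143, H_out = 5.111 kJ/mol
  T = 324.0 K: K = (2.967, 0.095), RR gives ψ = 0.153, H_out = 5.636 kJ/mol
Linear interpolation between T = 324.0 (H_out = 5.636) and T = 325.2 (H_out = 6.192) on hF = 5.982 gives T ≈ 324.7 K, at which ψ = 0.16.

T = 324.7 K, V/F = 0.16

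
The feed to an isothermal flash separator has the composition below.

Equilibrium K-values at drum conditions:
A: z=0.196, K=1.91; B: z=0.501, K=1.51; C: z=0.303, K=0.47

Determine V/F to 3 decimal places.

V/F = 0.816

Newton iteration, V/F⁰ = 0.49:
  V/F = 0.490: g = 0.1109, g' = -0.316 → V/F = 0.840
  V/F = 0.840: g = -0.0097, g' = -0.393 → V/F = 0.816
Converged at V/F = 0.816.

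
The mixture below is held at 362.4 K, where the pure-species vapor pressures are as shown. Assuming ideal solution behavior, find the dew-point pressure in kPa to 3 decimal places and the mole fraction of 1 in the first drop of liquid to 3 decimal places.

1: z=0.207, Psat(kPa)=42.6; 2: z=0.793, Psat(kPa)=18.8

Pdew = 21.259 kPa, x_1 = 0.103

At the dew point ψ → 1, so Σzᵢ/Kᵢ = 1 with Kᵢ = Pᵢˢᵃᵗ/P ⇒ 1/P = Σzᵢ/Pᵢˢᵃᵗ.
1/P = 0.207/42.6 + 0.793/18.8 = 0.047040 ⇒ P = 21.259 kPa
xᵢ = zᵢP/Pᵢˢᵃᵗ ⇒ x_1 = 0.207·21.259/42.6 = 0.103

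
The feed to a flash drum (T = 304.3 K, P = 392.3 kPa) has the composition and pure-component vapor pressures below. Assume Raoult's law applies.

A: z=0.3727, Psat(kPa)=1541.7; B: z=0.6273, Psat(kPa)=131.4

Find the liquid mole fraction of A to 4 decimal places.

x_A = 0.1850

Raoult's law: Kᵢ = Pᵢˢᵃᵗ/P = Pᵢˢᵃᵗ/392.3.
  K_A = 1541.7/392.3 = 3.929901, K_B = 131.4/392.3 = 0.334948
Binary case is linear: z₁(K₁−1)(1+V/F(K₂−1)) + z₂(K₂−1)(1+V/F(K₁−1)) = 0
⇒ V/F = [z₁(K₁−1)+z₂(K₂−1)] / [−(K₁−1)(K₂−1)] = 0.67479/1.94854 = 0.3463
Compositions from xᵢ = zᵢ/(1+V/F(Kᵢ−1)), yᵢ = Kᵢxᵢ:
  A: x = 0.1850, y = 0.7270
  B: x = 0.8150, y = 0.2730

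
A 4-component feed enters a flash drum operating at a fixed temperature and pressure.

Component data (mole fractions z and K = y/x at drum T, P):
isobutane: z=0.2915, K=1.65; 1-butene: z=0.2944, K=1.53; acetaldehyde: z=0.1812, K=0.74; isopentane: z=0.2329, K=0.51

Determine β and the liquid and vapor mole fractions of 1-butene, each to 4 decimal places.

Rachford–Rice: g(β) = Σ zᵢ(Kᵢ−1)/(1+β(Kᵢ−1)) = 0.
Feasibility: ΣzᵢKᵢ = 1.1843, Σzᵢ/Kᵢ = 1.0706 — both > 1, two phases present.
Newton iteration, β⁰ = 0.5:
  β = 0.5000: g = 0.06104, g' = -0.2361 → β = 0.7585
  β = 0.7585: g = -0.00212, g' = -0.2580 → β = 0.7503
Converged at β = 0.7503.
Compositions from xᵢ = zᵢ/(1+β(Kᵢ−1)), yᵢ = Kᵢxᵢ:
  isobutane: x = 0.1959, y = 0.3233
  1-butene: x = 0.2106, y = 0.3223
  acetaldehyde: x = 0.2251, y = 0.1666
  isopentane: x = 0.3683, y = 0.1878

β = 0.7503, x_1-butene = 0.2106, y_1-butene = 0.3223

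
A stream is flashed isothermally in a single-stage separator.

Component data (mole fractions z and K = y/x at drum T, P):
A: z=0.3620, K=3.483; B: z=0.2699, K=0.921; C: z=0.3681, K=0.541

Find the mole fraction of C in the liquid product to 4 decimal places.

Let ψ = V/F and solve Σ zᵢ(Kᵢ−1)/(1+ψ(Kᵢ−1)) = 0.
Feasibility: ΣzᵢKᵢ = 1.7086, Σzᵢ/Kᵢ = 1.0774 — both > 1, two phases present.
Iterate (Newton) starting at ψ = 0.5:
  ψ = 0.5000: g = 0.15952, g' = -0.5767 → ψ = 0.7766
  ψ = 0.7766: g = 0.02168, g' = -0.4494 → ψ = 0.8249
  ψ = 0.8249: g = 0.00017, g' = -0.4430 → ψ = 0.8253
Converged at ψ = 0.8253.
Compositions from xᵢ = zᵢ/(1+ψ(Kᵢ−1)), yᵢ = Kᵢxᵢ:
  A: x = 0.1187, y = 0.4135
  B: x = 0.2887, y = 0.2659
  C: x = 0.5926, y = 0.3206

x_C = 0.5926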